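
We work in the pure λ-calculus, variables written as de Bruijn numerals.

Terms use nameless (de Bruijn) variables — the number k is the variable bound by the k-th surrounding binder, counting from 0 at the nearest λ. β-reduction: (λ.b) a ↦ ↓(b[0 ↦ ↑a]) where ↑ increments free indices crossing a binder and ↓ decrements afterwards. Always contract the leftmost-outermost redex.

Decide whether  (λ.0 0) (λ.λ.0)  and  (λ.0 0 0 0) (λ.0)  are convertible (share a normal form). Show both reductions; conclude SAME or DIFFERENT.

Term A:
  start: (λ.0 0) (λ.λ.0)
  →1  (λ.λ.0) (λ.λ.0)
  →2  λ.0

Term B:
  start: (λ.0 0 0 0) (λ.0)
  →1  (λ.0) (λ.0) (λ.0) (λ.0)
  →2  (λ.0) (λ.0) (λ.0)
  →3  (λ.0) (λ.0)
  →4  λ.0

Answer: SAME — A ⇓ λ.0, B ⇓ λ.0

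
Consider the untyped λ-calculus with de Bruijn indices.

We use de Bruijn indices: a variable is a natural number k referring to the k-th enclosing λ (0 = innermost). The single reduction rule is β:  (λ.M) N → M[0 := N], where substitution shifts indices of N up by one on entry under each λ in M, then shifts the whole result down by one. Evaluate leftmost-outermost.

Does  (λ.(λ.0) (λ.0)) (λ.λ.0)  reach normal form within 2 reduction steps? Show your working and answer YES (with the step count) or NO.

  start: (λ.(λ.0) (λ.0)) (λ.λ.0)
  [1] (λ.0) (λ.0)
  [2] λ.0

Answer: YES — reaches normal form λ.0 in 2 ≤ 2 steps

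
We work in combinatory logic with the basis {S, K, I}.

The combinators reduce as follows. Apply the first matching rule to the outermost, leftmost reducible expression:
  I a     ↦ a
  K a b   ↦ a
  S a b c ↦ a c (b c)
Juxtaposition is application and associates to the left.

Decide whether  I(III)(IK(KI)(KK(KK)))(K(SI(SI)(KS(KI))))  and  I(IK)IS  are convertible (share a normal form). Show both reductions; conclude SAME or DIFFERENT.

Term A:
  start: I(III)(IK(KI)(KK(KK)))(K(SI(SI)(KS(KI))))
  →1  III(IK(KI)(KK(KK)))(K(SI(SI)(KS(KI))))
  →2  II(IK(KI)(KK(KK)))(K(SI(SI)(KS(KI))))
  →3  I(IK(KI)(KK(KK)))(K(SI(SI)(KS(KI))))
  →4  IK(KI)(KK(KK))(K(SI(SI)(KS(KI))))
  →5  K(KI)(KK(KK))(K(SI(SI)(KS(KI))))
  →6  KI(K(SI(SI)(KS(KI))))
  →7  I

Term B:
  start: I(IK)IS
  →1  IKIS
  →2  KIS
  →3  I

Answer: SAME — A ⇓ I, B ⇓ I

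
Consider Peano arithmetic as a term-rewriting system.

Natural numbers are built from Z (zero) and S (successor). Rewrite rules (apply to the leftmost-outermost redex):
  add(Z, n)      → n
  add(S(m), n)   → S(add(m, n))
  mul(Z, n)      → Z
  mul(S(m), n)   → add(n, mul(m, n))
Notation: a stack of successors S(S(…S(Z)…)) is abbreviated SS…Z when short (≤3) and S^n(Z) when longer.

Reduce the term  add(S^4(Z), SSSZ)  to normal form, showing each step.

Answer: normal form = S^7(Z)  (in 5 steps)

Derivation:
  start: add(S^4(Z), SSSZ)
  →1  S(add(SSSZ, SSSZ))
  →2  S(S(add(SSZ, SSSZ)))
  →3  S(S(S(add(SZ, SSSZ))))
  →4  S(S(S(S(add(Z, SSSZ)))))
  →5  S^7(Z)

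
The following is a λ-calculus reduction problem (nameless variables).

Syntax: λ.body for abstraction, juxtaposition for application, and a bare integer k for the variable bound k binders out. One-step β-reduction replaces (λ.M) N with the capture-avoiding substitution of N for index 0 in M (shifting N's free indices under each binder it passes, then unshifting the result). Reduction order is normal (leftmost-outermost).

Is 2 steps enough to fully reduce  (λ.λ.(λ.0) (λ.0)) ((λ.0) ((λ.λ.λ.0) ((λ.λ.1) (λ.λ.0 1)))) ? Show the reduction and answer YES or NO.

  start: (λ.λ.(λ.0) (λ.0)) ((λ.0) ((λ.λ.λ.0) ((λ.λ.1) (λ.λ.0 1))))
  [1] λ.(λ.0) (λ.0)
  [2] λ.λ.0

Answer: YES — reaches normal form λ.λ.0 in 2 ≤ 2 steps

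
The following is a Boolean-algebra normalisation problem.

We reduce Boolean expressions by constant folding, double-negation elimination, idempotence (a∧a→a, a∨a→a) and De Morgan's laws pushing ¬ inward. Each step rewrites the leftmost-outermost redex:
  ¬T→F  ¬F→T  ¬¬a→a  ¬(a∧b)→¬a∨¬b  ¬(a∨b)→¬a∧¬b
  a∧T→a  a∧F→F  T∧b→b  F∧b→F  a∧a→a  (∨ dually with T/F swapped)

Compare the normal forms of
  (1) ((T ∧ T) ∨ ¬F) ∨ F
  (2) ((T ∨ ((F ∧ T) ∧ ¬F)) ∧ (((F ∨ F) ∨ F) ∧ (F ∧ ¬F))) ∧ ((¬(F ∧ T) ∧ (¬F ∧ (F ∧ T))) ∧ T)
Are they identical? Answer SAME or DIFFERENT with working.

Term A:
  start: ((T ∧ T) ∨ ¬F) ∨ F
  [1] (T ∧ T) ∨ ¬F
  [2] T ∨ ¬F
  [3] T

Term B:
  start: ((T ∨ ((F ∧ T) ∧ ¬F)) ∧ (((F ∨ F) ∨ F) ∧ (F ∧ ¬F))) ∧ ((¬(F ∧ T) ∧ (¬F ∧ (F ∧ T))) ∧ T)
  [1] (T ∧ (((F ∨ F) ∨ F) ∧ (F ∧ ¬F))) ∧ ((¬(F ∧ T) ∧ (¬F ∧ (F ∧ T))) ∧ T)
  [2] (((F ∨ F) ∨ F) ∧ (F ∧ ¬F)) ∧ ((¬(F ∧ T) ∧ (¬F ∧ (F ∧ T))) ∧ T)
  [3] ((F ∨ F) ∧ (F ∧ ¬F)) ∧ ((¬(F ∧ T) ∧ (¬F ∧ (F ∧ T))) ∧ T)
  [4] (F ∧ (F ∧ ¬F)) ∧ ((¬(F ∧ T) ∧ (¬F ∧ (F ∧ T))) ∧ T)
  [5] F ∧ ((¬(F ∧ T) ∧ (¬F ∧ (F ∧ T))) ∧ T)
  [6] F

Answer: DIFFERENT — A ⇓ T, B ⇓ F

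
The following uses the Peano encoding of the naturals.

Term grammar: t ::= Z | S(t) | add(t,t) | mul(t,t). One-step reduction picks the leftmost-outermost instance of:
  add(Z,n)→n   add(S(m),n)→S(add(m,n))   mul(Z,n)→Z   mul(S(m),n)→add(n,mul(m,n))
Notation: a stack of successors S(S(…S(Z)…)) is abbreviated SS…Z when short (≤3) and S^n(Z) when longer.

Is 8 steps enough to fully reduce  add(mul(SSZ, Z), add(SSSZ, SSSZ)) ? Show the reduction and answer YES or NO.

Answer: NO — after 8 steps the term is S(S(add(SZ, SSSZ))), not yet normal

Reduction:
  start: add(mul(SSZ, Z), add(SSSZ, SSSZ))
  step 1: add(add(Z, mul(SZ, Z)), add(SSSZ, SSSZ))
  step 2: add(mul(SZ, Z), add(SSSZ, SSSZ))
  step 3: add(add(Z, mul(Z, Z)), add(SSSZ, SSSZ))
  step 4: add(mul(Z, Z), add(SSSZ, SSSZ))
  step 5: add(Z, add(SSSZ, SSSZ))
  step 6: add(SSSZ, SSSZ)
  step 7: S(add(SSZ, SSSZ))
  step 8: S(S(add(SZ, SSSZ)))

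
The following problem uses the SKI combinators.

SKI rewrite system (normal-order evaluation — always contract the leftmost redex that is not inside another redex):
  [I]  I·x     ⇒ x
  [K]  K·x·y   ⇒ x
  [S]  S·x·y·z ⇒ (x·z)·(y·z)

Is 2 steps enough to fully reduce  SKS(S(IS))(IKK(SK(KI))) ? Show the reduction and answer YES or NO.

Answer: NO — after 2 steps the term is S(IS)(IKK(SK(KI))), not yet normal

Reduction:
  start: SKS(S(IS))(IKK(SK(KI)))
  step 1: K(S(IS))(S(S(IS)))(IKK(SK(KI)))
  step 2: S(IS)(IKK(SK(KI)))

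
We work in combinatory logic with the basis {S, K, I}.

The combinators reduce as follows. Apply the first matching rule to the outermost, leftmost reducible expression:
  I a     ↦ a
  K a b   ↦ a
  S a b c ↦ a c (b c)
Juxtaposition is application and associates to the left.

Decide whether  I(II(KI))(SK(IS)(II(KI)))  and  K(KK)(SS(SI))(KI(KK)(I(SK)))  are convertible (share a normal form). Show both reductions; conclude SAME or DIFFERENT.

Term A:
  start: I(II(KI))(SK(IS)(II(KI)))
  →1  II(KI)(SK(IS)(II(KI)))
  →2  I(KI)(SK(IS)(II(KI)))
  →3  KI(SK(IS)(II(KI)))
  →4  I

Term B:
  start: K(KK)(SS(SI))(KI(KK)(I(SK)))
  →1  KK(KI(KK)(I(SK)))
  →2  K

Answer: DIFFERENT — A ⇓ I, B ⇓ K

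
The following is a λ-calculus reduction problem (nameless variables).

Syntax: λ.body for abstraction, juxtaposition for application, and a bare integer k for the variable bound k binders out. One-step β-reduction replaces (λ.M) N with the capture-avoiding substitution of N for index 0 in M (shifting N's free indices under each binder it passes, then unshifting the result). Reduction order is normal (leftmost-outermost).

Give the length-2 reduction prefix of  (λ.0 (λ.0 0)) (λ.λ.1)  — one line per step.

Answer: after 2 steps: λ.λ.0 0

Working:
  start: (λ.0 (λ.0 0)) (λ.λ.1)
  [1] (λ.λ.1) (λ.0 0)
  [2] λ.λ.0 0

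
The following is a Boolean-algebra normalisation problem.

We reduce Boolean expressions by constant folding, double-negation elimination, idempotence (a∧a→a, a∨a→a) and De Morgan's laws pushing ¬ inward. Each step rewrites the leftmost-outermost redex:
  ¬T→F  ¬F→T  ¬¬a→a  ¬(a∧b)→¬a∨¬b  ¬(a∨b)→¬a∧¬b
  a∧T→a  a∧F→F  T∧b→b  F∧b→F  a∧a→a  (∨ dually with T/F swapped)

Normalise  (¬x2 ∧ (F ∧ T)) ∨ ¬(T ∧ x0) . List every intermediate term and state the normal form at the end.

  start: (¬x2 ∧ (F ∧ T)) ∨ ¬(T ∧ x0)
  →1  (¬x2 ∧ F) ∨ ¬(T ∧ x0)
  →2  F ∨ ¬(T ∧ x0)
  →3  ¬(T ∧ x0)
  →4  ¬T ∨ ¬x0
  →5  F ∨ ¬x0
  →6  ¬x0

Answer: normal form = ¬x0  (in 6 steps)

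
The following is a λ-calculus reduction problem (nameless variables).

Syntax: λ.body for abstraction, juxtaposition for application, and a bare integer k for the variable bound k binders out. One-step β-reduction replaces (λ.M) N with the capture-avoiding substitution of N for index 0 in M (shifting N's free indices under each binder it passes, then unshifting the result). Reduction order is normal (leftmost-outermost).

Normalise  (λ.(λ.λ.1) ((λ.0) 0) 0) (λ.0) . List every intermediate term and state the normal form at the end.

  start: (λ.(λ.λ.1) ((λ.0) 0) 0) (λ.0)
  step 1: (λ.λ.1) ((λ.0) (λ.0)) (λ.0)
  step 2: (λ.(λ.0) (λ.0)) (λ.0)
  step 3: (λ.0) (λ.0)
  step 4: λ.0

Answer: normal form = λ.0  (in 4 steps)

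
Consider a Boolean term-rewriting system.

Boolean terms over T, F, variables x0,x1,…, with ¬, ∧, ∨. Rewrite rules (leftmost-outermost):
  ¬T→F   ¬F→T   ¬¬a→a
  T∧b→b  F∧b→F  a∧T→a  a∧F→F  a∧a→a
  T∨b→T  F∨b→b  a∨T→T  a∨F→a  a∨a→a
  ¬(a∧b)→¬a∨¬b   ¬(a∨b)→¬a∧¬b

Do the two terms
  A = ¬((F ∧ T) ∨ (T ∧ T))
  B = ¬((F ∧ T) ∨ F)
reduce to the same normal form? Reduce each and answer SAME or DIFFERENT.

Answer: DIFFERENT — A ⇓ F, B ⇓ T

Derivation:
Term A:
  start: ¬((F ∧ T) ∨ (T ∧ T))
  step 1: ¬(F ∧ T) ∧ ¬(T ∧ T)
  step 2: (¬F ∨ ¬T) ∧ ¬(T ∧ T)
  step 3: (T ∨ ¬T) ∧ ¬(T ∧ T)
  step 4: T ∧ ¬(T ∧ T)
  step 5: ¬(T ∧ T)
  step 6: ¬T ∨ ¬T
  step 7: ¬T
  step 8: F

Term B:
  start: ¬((F ∧ T) ∨ F)
  step 1: ¬(F ∧ T) ∧ ¬F
  step 2: (¬F ∨ ¬T) ∧ ¬F
  step 3: (T ∨ ¬T) ∧ ¬F
  step 4: T ∧ ¬F
  step 5: ¬F
  step 6: T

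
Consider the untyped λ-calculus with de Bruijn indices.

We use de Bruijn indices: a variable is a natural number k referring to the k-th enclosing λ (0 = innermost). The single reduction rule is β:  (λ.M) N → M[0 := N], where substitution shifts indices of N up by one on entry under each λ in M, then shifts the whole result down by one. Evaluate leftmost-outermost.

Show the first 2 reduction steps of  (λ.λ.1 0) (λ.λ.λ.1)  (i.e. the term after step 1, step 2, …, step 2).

  start: (λ.λ.1 0) (λ.λ.λ.1)
  [1] λ.(λ.λ.λ.1) 0
  [2] λ.λ.λ.1

Answer: after 2 steps: λ.λ.λ.1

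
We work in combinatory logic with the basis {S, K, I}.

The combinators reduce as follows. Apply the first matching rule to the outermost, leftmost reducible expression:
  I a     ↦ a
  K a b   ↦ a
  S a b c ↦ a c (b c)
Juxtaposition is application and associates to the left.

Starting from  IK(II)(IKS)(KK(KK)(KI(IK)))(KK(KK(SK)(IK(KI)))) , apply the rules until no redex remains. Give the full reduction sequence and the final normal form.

  start: IK(II)(IKS)(KK(KK)(KI(IK)))(KK(KK(SK)(IK(KI))))
  step 1: K(II)(IKS)(KK(KK)(KI(IK)))(KK(KK(SK)(IK(KI))))
  step 2: II(KK(KK)(KI(IK)))(KK(KK(SK)(IK(KI))))
  step 3: I(KK(KK)(KI(IK)))(KK(KK(SK)(IK(KI))))
  step 4: KK(KK)(KI(IK))(KK(KK(SK)(IK(KI))))
  step 5: K(KI(IK))(KK(KK(SK)(IK(KI))))
  step 6: KI(IK)
  step 7: I

Answer: normal form = I  (in 7 steps)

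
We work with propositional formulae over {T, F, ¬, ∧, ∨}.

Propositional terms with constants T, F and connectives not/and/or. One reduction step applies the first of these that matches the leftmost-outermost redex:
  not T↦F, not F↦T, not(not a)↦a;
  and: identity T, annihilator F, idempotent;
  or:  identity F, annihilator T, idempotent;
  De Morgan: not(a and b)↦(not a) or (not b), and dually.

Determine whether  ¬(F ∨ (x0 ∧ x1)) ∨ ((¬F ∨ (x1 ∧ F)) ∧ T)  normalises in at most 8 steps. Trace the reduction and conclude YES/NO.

  start: ¬(F ∨ (x0 ∧ x1)) ∨ ((¬F ∨ (x1 ∧ F)) ∧ T)
  [1] (¬F ∧ ¬(x0 ∧ x1)) ∨ ((¬F ∨ (x1 ∧ F)) ∧ T)
  [2] (T ∧ ¬(x0 ∧ x1)) ∨ ((¬F ∨ (x1 ∧ F)) ∧ T)
  [3] ¬(x0 ∧ x1) ∨ ((¬F ∨ (x1 ∧ F)) ∧ T)
  [4] (¬x0 ∨ ¬x1) ∨ ((¬F ∨ (x1 ∧ F)) ∧ T)
  [5] (¬x0 ∨ ¬x1) ∨ (¬F ∨ (x1 ∧ F))
  [6] (¬x0 ∨ ¬x1) ∨ (T ∨ (x1 ∧ F))
  [7] (¬x0 ∨ ¬x1) ∨ T
  [8] T

Answer: YES — reaches normal form T in 8 ≤ 8 steps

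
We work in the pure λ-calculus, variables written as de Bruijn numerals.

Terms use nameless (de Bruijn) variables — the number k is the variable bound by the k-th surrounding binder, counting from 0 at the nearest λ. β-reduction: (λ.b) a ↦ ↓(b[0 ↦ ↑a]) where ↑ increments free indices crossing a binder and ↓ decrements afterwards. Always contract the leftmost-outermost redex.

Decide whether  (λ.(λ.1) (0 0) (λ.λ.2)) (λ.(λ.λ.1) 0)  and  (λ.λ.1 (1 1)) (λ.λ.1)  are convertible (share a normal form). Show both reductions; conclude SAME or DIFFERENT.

Term A:
  start: (λ.(λ.1) (0 0) (λ.λ.2)) (λ.(λ.λ.1) 0)
  →1  (λ.λ.(λ.λ.1) 0) ((λ.(λ.λ.1) 0) (λ.(λ.λ.1) 0)) (λ.λ.λ.(λ.λ.1) 0)
  →2  (λ.(λ.λ.1) 0) (λ.λ.λ.(λ.λ.1) 0)
  →3  (λ.λ.1) (λ.λ.λ.(λ.λ.1) 0)
  →4  λ.λ.λ.λ.(λ.λ.1) 0
  →5  λ.λ.λ.λ.λ.1

Term B:
  start: (λ.λ.1 (1 1)) (λ.λ.1)
  →1  λ.(λ.λ.1) ((λ.λ.1) (λ.λ.1))
  →2  λ.λ.(λ.λ.1) (λ.λ.1)
  →3  λ.λ.λ.λ.λ.1

Answer: SAME — A ⇓ λ.λ.λ.λ.λ.1, B ⇓ λ.λ.λ.λ.λ.1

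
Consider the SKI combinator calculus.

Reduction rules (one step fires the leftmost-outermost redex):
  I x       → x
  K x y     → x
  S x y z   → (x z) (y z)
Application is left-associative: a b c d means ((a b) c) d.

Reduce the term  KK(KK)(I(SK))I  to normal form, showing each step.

  start: KK(KK)(I(SK))I
  [1] K(I(SK))I
  [2] I(SK)
  [3] SK

Answer: normal form = SK  (in 3 steps)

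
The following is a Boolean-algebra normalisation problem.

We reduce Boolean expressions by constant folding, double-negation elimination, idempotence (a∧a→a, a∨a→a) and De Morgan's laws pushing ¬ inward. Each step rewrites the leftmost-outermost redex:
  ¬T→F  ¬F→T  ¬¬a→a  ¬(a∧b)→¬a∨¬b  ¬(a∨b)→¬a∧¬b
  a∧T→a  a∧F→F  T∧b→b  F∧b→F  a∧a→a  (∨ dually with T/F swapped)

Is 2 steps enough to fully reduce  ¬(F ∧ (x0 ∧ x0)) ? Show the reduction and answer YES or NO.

Answer: NO — after 2 steps the term is T ∨ ¬(x0 ∧ x0), not yet normal

Derivation:
  start: ¬(F ∧ (x0 ∧ x0))
  →1  ¬F ∨ ¬(x0 ∧ x0)
  →2  T ∨ ¬(x0 ∧ x0)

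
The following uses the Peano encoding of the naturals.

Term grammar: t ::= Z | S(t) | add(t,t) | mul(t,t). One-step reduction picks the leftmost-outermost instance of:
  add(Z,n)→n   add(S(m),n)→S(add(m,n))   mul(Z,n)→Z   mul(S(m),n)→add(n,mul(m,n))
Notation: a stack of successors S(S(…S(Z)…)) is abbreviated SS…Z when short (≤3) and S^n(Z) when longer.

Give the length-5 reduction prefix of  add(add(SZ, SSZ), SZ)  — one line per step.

  start: add(add(SZ, SSZ), SZ)
  [1] add(S(add(Z, SSZ)), SZ)
  [2] S(add(add(Z, SSZ), SZ))
  [3] S(add(SSZ, SZ))
  [4] S(S(add(SZ, SZ)))
  [5] S(S(S(add(Z, SZ))))

Answer: after 5 steps: S(S(S(add(Z, SZ))))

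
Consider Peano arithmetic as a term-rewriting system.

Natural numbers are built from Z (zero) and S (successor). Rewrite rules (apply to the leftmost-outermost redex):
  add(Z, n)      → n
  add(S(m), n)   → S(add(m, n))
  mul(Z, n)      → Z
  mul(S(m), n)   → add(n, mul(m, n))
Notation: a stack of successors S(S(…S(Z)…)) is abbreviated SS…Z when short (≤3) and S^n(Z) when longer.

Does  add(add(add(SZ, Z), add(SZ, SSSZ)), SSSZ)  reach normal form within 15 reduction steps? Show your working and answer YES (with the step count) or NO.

Answer: YES — reaches normal form S^8(Z) in 12 ≤ 15 steps

Derivation:
  start: add(add(add(SZ, Z), add(SZ, SSSZ)), SSSZ)
  [1] add(add(S(add(Z, Z)), add(SZ, SSSZ)), SSSZ)
  [2] add(S(add(add(Z, Z), add(SZ, SSSZ))), SSSZ)
  [3] S(add(add(add(Z, Z), add(SZ, SSSZ)), SSSZ))
  [4] S(add(add(Z, add(SZ, SSSZ)), SSSZ))
  [5] S(add(add(SZ, SSSZ), SSSZ))
  [6] S(add(S(add(Z, SSSZ)), SSSZ))
  [7] S(S(add(add(Z, SSSZ), SSSZ)))
  [8] S(S(add(SSSZ, SSSZ)))
  [9] S(S(S(add(SSZ, SSSZ))))
  [10] S(S(S(S(add(SZ, SSSZ)))))
  [11] S(S(S(S(S(add(Z, SSSZ))))))
  [12] S^8(Z)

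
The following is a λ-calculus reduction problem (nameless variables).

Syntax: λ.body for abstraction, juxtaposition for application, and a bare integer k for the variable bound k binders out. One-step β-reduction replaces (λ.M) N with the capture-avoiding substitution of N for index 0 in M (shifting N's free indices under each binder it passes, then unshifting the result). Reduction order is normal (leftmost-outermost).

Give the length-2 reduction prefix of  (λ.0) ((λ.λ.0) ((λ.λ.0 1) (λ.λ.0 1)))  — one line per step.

Answer: after 2 steps: λ.0

Reduction:
  start: (λ.0) ((λ.λ.0) ((λ.λ.0 1) (λ.λ.0 1)))
  →1  (λ.λ.0) ((λ.λ.0 1) (λ.λ.0 1))
  →2  λ.0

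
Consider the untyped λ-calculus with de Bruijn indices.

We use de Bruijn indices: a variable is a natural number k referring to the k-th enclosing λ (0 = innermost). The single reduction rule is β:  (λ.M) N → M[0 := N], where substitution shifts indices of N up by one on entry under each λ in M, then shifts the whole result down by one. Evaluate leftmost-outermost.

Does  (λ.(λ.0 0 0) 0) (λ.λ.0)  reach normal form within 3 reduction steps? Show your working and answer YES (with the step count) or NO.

Answer: NO — after 3 steps the term is (λ.0) (λ.λ.0), not yet normal

Reduction:
  start: (λ.(λ.0 0 0) 0) (λ.λ.0)
  step 1: (λ.0 0 0) (λ.λ.0)
  step 2: (λ.λ.0) (λ.λ.0) (λ.λ.0)
  step 3: (λ.0) (λ.λ.0)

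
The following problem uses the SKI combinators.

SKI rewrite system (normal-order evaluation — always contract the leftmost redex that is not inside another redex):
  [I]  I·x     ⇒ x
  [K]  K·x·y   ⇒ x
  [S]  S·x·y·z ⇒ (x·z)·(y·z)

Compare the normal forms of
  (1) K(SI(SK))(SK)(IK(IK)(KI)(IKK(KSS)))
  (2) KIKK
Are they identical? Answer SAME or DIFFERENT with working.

Answer: SAME — A ⇓ K, B ⇓ K

Derivation:
Term A:
  start: K(SI(SK))(SK)(IK(IK)(KI)(IKK(KSS)))
  step 1: SI(SK)(IK(IK)(KI)(IKK(KSS)))
  step 2: I(IK(IK)(KI)(IKK(KSS)))(SK(IK(IK)(KI)(IKK(KSS))))
  step 3: IK(IK)(KI)(IKK(KSS))(SK(IK(IK)(KI)(IKK(KSS))))
  step 4: K(IK)(KI)(IKK(KSS))(SK(IK(IK)(KI)(IKK(KSS))))
  step 5: IK(IKK(KSS))(SK(IK(IK)(KI)(IKK(KSS))))
  step 6: K(IKK(KSS))(SK(IK(IK)(KI)(IKK(KSS))))
  step 7: IKK(KSS)
  step 8: KK(KSS)
  step 9: K

Term B:
  start: KIKK
  step 1: IK
  step 2: K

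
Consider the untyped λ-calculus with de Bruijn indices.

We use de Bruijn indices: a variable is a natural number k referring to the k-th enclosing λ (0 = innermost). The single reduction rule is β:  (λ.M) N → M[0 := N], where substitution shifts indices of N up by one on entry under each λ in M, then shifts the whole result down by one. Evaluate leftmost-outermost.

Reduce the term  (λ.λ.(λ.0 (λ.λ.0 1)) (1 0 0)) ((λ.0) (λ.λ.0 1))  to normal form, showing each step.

  start: (λ.λ.(λ.0 (λ.λ.0 1)) (1 0 0)) ((λ.0) (λ.λ.0 1))
  →1  λ.(λ.0 (λ.λ.0 1)) ((λ.0) (λ.λ.0 1) 0 0)
  →2  λ.(λ.0) (λ.λ.0 1) 0 0 (λ.λ.0 1)
  →3  λ.(λ.λ.0 1) 0 0 (λ.λ.0 1)
  →4  λ.(λ.0 1) 0 (λ.λ.0 1)
  →5  λ.0 0 (λ.λ.0 1)

Answer: normal form = λ.0 0 (λ.λ.0 1)  (in 5 steps)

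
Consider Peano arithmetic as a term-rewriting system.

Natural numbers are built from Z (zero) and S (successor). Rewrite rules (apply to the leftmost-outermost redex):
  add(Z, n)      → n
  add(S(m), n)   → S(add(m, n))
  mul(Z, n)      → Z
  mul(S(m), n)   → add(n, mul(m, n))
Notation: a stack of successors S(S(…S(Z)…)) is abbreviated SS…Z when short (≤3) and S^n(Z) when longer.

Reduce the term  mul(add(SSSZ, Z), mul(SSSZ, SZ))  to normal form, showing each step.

  start: mul(add(SSSZ, Z), mul(SSSZ, SZ))
  step 1: mul(S(add(SSZ, Z)), mul(SSSZ, SZ))
  step 2: add(mul(SSSZ, SZ), mul(add(SSZ, Z), mul(SSSZ, SZ)))
  step 3: add(add(SZ, mul(SSZ, SZ)), mul(add(SSZ, Z), mul(SSSZ, SZ)))
  step 4: add(S(add(Z, mul(SSZ, SZ))), mul(add(SSZ, Z), mul(SSSZ, SZ)))
  step 5: S(add(add(Z, mul(SSZ, SZ)), mul(add(SSZ, Z), mul(SSSZ, SZ))))
  step 6: S(add(mul(SSZ, SZ), mul(add(SSZ, Z), mul(SSSZ, SZ))))
  step 7: S(add(add(SZ, mul(SZ, SZ)), mul(add(SSZ, Z), mul(SSSZ, SZ))))
  step 8: S(add(S(add(Z, mul(SZ, SZ))), mul(add(SSZ, Z), mul(SSSZ, SZ))))
  step 9: S(S(add(add(Z, mul(SZ, SZ)), mul(add(SSZ, Z), mul(SSSZ, SZ)))))
  step 10: S(S(add(mul(SZ, SZ), mul(add(SSZ, Z), mul(SSSZ, SZ)))))
  step 11: S(S(add(add(SZ, mul(Z, SZ)), mul(add(SSZ, Z), mul(SSSZ, SZ)))))
  step 12: S(S(add(S(add(Z, mul(Z, SZ))), mul(add(SSZ, Z), mul(SSSZ, SZ)))))
  step 13: S(S(S(add(add(Z, mul(Z, SZ)), mul(add(SSZ, Z), mul(SSSZ, SZ))))))
  step 14: S(S(S(add(mul(Z, SZ), mul(add(SSZ, Z), mul(SSSZ, SZ))))))
  step 15: S(S(S(add(Z, mul(add(SSZ, Z), mul(SSSZ, SZ))))))
  step 16: S(S(S(mul(add(SSZ, Z), mul(SSSZ, SZ)))))
  step 17: S(S(S(mul(S(add(SZ, Z)), mul(SSSZ, SZ)))))
  step 18: S(S(S(add(mul(SSSZ, SZ), mul(add(SZ, Z), mul(SSSZ, SZ))))))
  step 19: S(S(S(add(add(SZ, mul(SSZ, SZ)), mul(add(SZ, Z), mul(SSSZ, SZ))))))
  step 20: S(S(S(add(S(add(Z, mul(SSZ, SZ))), mul(add(SZ, Z), mul(SSSZ, SZ))))))
  step 21: S(S(S(S(add(add(Z, mul(SSZ, SZ)), mul(add(SZ, Z), mul(SSSZ, SZ)))))))
  step 22: S(S(S(S(add(mul(SSZ, SZ), mul(add(SZ, Z), mul(SSSZ, SZ)))))))
  step 23: S(S(S(S(add(add(SZ, mul(SZ, SZ)), mul(add(SZ, Z), mul(SSSZ, SZ)))))))
  step 24: S(S(S(S(add(S(add(Z, mul(SZ, SZ))), mul(add(SZ, Z), mul(SSSZ, SZ)))))))
  step 25: S(S(S(S(S(add(add(Z, mul(SZ, SZ)), mul(add(SZ, Z), mul(SSSZ, SZ))))))))
  step 26: S(S(S(S(S(add(mul(SZ, SZ), mul(add(SZ, Z), mul(SSSZ, SZ))))))))
  step 27: S(S(S(S(S(add(add(SZ, mul(Z, SZ)), mul(add(SZ, Z), mul(SSSZ, SZ))))))))
  step 28: S(S(S(S(S(add(S(add(Z, mul(Z, SZ))), mul(add(SZ, Z), mul(SSSZ, SZ))))))))
  step 29: S(S(S(S(S(S(add(add(Z, mul(Z, SZ)), mul(add(SZ, Z), mul(SSSZ, SZ)))))))))
  step 30: S(S(S(S(S(S(add(mul(Z, SZ), mul(add(SZ, Z), mul(SSSZ, SZ)))))))))
  step 31: S(S(S(S(S(S(add(Z, mul(add(SZ, Z), mul(SSSZ, SZ)))))))))
  step 32: S(S(S(S(S(S(mul(add(SZ, Z), mul(SSSZ, SZ))))))))
  step 33: S(S(S(S(S(S(mul(S(add(Z, Z)), mul(SSSZ, SZ))))))))
  step 34: S(S(S(S(S(S(add(mul(SSSZ, SZ), mul(add(Z, Z), mul(SSSZ, SZ)))))))))
  step 35: S(S(S(S(S(S(add(add(SZ, mul(SSZ, SZ)), mul(add(Z, Z), mul(SSSZ, SZ)))))))))
  step 36: S(S(S(S(S(S(add(S(add(Z, mul(SSZ, SZ))), mul(add(Z, Z), mul(SSSZ, SZ)))))))))
  step 37: S(S(S(S(S(S(S(add(add(Z, mul(SSZ, SZ)), mul(add(Z, Z), mul(SSSZ, SZ))))))))))
  step 38: S(S(S(S(S(S(S(add(mul(SSZ, SZ), mul(add(Z, Z), mul(SSSZ, SZ))))))))))
  step 39: S(S(S(S(S(S(S(add(add(SZ, mul(SZ, SZ)), mul(add(Z, Z), mul(SSSZ, SZ))))))))))
  step 40: S(S(S(S(S(S(S(add(S(add(Z, mul(SZ, SZ))), mul(add(Z, Z), mul(SSSZ, SZ))))))))))
  step 41: S(S(S(S(S(S(S(S(add(add(Z, mul(SZ, SZ)), mul(add(Z, Z), mul(SSSZ, SZ)))))))))))
  step 42: S(S(S(S(S(S(S(S(add(mul(SZ, SZ), mul(add(Z, Z), mul(SSSZ, SZ)))))))))))
  step 43: S(S(S(S(S(S(S(S(add(add(SZ, mul(Z, SZ)), mul(add(Z, Z), mul(SSSZ, SZ)))))))))))
  step 44: S(S(S(S(S(S(S(S(add(S(add(Z, mul(Z, SZ))), mul(add(Z, Z), mul(SSSZ, SZ)))))))))))
  step 45: S(S(S(S(S(S(S(S(S(add(add(Z, mul(Z, SZ)), mul(add(Z, Z), mul(SSSZ, SZ))))))))))))
  step 46: S(S(S(S(S(S(S(S(S(add(mul(Z, SZ), mul(add(Z, Z), mul(SSSZ, SZ))))))))))))
  step 47: S(S(S(S(S(S(S(S(S(add(Z, mul(add(Z, Z), mul(SSSZ, SZ))))))))))))
  step 48: S(S(S(S(S(S(S(S(S(mul(add(Z, Z), mul(SSSZ, SZ)))))))))))
  step 49: S(S(S(S(S(S(S(S(S(mul(Z, mul(SSSZ, SZ)))))))))))
  step 50: S^9(Z)

Answer: normal form = S^9(Z)  (in 50 steps)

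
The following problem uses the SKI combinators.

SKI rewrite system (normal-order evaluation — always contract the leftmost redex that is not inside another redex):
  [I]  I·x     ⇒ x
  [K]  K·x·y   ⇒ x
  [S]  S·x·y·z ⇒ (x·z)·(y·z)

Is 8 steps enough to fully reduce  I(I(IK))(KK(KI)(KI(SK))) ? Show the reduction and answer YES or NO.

Answer: YES — reaches normal form K(KI) in 5 ≤ 8 steps

Working:
  start: I(I(IK))(KK(KI)(KI(SK)))
  [1] I(IK)(KK(KI)(KI(SK)))
  [2] IK(KK(KI)(KI(SK)))
  [3] K(KK(KI)(KI(SK)))
  [4] K(K(KI(SK)))
  [5] K(KI)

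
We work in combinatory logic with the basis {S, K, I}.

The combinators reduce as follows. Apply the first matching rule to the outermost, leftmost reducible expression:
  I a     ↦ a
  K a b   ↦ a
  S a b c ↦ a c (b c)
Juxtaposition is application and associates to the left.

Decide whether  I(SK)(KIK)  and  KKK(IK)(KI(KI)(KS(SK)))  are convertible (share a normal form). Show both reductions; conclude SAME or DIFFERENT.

Answer: DIFFERENT — A ⇓ SKI, B ⇓ K

Reduction:
Term A:
  start: I(SK)(KIK)
  [1] SK(KIK)
  [2] SKI

Term B:
  start: KKK(IK)(KI(KI)(KS(SK)))
  [1] K(IK)(KI(KI)(KS(SK)))
  [2] IK
  [3] K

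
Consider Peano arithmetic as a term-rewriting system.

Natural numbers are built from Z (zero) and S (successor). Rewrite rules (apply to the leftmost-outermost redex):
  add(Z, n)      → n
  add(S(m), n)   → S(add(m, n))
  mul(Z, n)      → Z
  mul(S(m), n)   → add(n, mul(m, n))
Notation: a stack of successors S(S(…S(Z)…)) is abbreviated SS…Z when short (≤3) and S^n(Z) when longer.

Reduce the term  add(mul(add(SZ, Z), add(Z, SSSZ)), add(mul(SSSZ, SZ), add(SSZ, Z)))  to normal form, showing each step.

Answer: normal form = S^8(Z)  (in 30 steps)

Working:
  start: add(mul(add(SZ, Z), add(Z, SSSZ)), add(mul(SSSZ, SZ), add(SSZ, Z)))
  [1] add(mul(S(add(Z, Z)), add(Z, SSSZ)), add(mul(SSSZ, SZ), add(SSZ, Z)))
  [2] add(add(add(Z, SSSZ), mul(add(Z, Z), add(Z, SSSZ))), add(mul(SSSZ, SZ), add(SSZ, Z)))
  [3] add(add(SSSZ, mul(add(Z, Z), add(Z, SSSZ))), add(mul(SSSZ, SZ), add(SSZ, Z)))
  [4] add(S(add(SSZ, mul(add(Z, Z), add(Z, SSSZ)))), add(mul(SSSZ, SZ), add(SSZ, Z)))
  [5] S(add(add(SSZ, mul(add(Z, Z), add(Z, SSSZ))), add(mul(SSSZ, SZ), add(SSZ, Z))))
  [6] S(add(S(add(SZ, mul(add(Z, Z), add(Z, SSSZ)))), add(mul(SSSZ, SZ), add(SSZ, Z))))
  [7] S(S(add(add(SZ, mul(add(Z, Z), add(Z, SSSZ))), add(mul(SSSZ, SZ), add(SSZ, Z)))))
  [8] S(S(add(S(add(Z, mul(add(Z, Z), add(Z, SSSZ)))), add(mul(SSSZ, SZ), add(SSZ, Z)))))
  [9] S(S(S(add(add(Z, mul(add(Z, Z), add(Z, SSSZ))), add(mul(SSSZ, SZ), add(SSZ, Z))))))
  [10] S(S(S(add(mul(add(Z, Z), add(Z, SSSZ)), add(mul(SSSZ, SZ), add(SSZ, Z))))))
  [11] S(S(S(add(mul(Z, add(Z, SSSZ)), add(mul(SSSZ, SZ), add(SSZ, Z))))))
  [12] S(S(S(add(Z, add(mul(SSSZ, SZ), add(SSZ, Z))))))
  [13] S(S(S(add(mul(SSSZ, SZ), add(SSZ, Z)))))
  [14] S(S(S(add(add(SZ, mul(SSZ, SZ)), add(SSZ, Z)))))
  [15] S(S(S(add(S(add(Z, mul(SSZ, SZ))), add(SSZ, Z)))))
  [16] S(S(S(S(add(add(Z, mul(SSZ, SZ)), add(SSZ, Z))))))
  [17] S(S(S(S(add(mul(SSZ, SZ), add(SSZ, Z))))))
  [18] S(S(S(S(add(add(SZ, mul(SZ, SZ)), add(SSZ, Z))))))
  [19] S(S(S(S(add(S(add(Z, mul(SZ, SZ))), add(SSZ, Z))))))
  [20] S(S(S(S(S(add(add(Z, mul(SZ, SZ)), add(SSZ, Z)))))))
  [21] S(S(S(S(S(add(mul(SZ, SZ), add(SSZ, Z)))))))
  [22] S(S(S(S(S(add(add(SZ, mul(Z, SZ)), add(SSZ, Z)))))))
  [23] S(S(S(S(S(add(S(add(Z, mul(Z, SZ))), add(SSZ, Z)))))))
  [24] S(S(S(S(S(S(add(add(Z, mul(Z, SZ)), add(SSZ, Z))))))))
  [25] S(S(S(S(S(S(add(mul(Z, SZ), add(SSZ, Z))))))))
  [26] S(S(S(S(S(S(add(Z, add(SSZ, Z))))))))
  [27] S(S(S(S(S(S(add(SSZ, Z)))))))
  [28] S(S(S(S(S(S(S(add(SZ, Z))))))))
  [29] S(S(S(S(S(S(S(S(add(Z, Z)))))))))
  [30] S^8(Z)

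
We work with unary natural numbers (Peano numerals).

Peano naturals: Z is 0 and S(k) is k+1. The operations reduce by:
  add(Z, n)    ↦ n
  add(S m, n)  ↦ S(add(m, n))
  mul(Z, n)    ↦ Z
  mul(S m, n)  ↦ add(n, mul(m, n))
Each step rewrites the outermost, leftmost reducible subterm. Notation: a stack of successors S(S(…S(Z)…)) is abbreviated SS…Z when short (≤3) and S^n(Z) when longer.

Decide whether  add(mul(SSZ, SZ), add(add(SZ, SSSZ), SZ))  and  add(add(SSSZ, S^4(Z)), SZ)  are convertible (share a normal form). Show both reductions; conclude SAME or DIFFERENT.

Answer: DIFFERENT — A ⇓ S^7(Z), B ⇓ S^8(Z)

Working:
Term A:
  start: add(mul(SSZ, SZ), add(add(SZ, SSSZ), SZ))
  step 1: add(add(SZ, mul(SZ, SZ)), add(add(SZ, SSSZ), SZ))
  step 2: add(S(add(Z, mul(SZ, SZ))), add(add(SZ, SSSZ), SZ))
  step 3: S(add(add(Z, mul(SZ, SZ)), add(add(SZ, SSSZ), SZ)))
  step 4: S(add(mul(SZ, SZ), add(add(SZ, SSSZ), SZ)))
  step 5: S(add(add(SZ, mul(Z, SZ)), add(add(SZ, SSSZ), SZ)))
  step 6: S(add(S(add(Z, mul(Z, SZ))), add(add(SZ, SSSZ), SZ)))
  step 7: S(S(add(add(Z, mul(Z, SZ)), add(add(SZ, SSSZ), SZ))))
  step 8: S(S(add(mul(Z, SZ), add(add(SZ, SSSZ), SZ))))
  step 9: S(S(add(Z, add(add(SZ, SSSZ), SZ))))
  step 10: S(S(add(add(SZ, SSSZ), SZ)))
  step 11: S(S(add(S(add(Z, SSSZ)), SZ)))
  step 12: S(S(S(add(add(Z, SSSZ), SZ))))
  step 13: S(S(S(add(SSSZ, SZ))))
  step 14: S(S(S(S(add(SSZ, SZ)))))
  step 15: S(S(S(S(S(add(SZ, SZ))))))
  step 16: S(S(S(S(S(S(add(Z, SZ)))))))
  step 17: S^7(Z)

Term B:
  start: add(add(SSSZ, S^4(Z)), SZ)
  step 1: add(S(add(SSZ, S^4(Z))), SZ)
  step 2: S(add(add(SSZ, S^4(Z)), SZ))
  step 3: S(add(S(add(SZ, S^4(Z))), SZ))
  step 4: S(S(add(add(SZ, S^4(Z)), SZ)))
  step 5: S(S(add(S(add(Z, S^4(Z))), SZ)))
  step 6: S(S(S(add(add(Z, S^4(Z)), SZ))))
  step 7: S(S(S(add(S^4(Z), SZ))))
  step 8: S(S(S(S(add(SSSZ, SZ)))))
  step 9: S(S(S(S(S(add(SSZ, SZ))))))
  step 10: S(S(S(S(S(S(add(SZ, SZ)))))))
  step 11: S(S(S(S(S(S(S(add(Z, SZ))))))))
  step 12: S^8(Z)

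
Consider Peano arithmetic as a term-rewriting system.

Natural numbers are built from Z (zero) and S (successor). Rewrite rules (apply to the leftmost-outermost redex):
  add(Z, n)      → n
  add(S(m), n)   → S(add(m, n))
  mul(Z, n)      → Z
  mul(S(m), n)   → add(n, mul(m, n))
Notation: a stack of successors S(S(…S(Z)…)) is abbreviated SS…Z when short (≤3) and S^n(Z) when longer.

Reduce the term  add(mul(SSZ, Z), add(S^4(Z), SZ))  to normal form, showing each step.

  start: add(mul(SSZ, Z), add(S^4(Z), SZ))
  →1  add(add(Z, mul(SZ, Z)), add(S^4(Z), SZ))
  →2  add(mul(SZ, Z), add(S^4(Z), SZ))
  →3  add(add(Z, mul(Z, Z)), add(S^4(Z), SZ))
  →4  add(mul(Z, Z), add(S^4(Z), SZ))
  →5  add(Z, add(S^4(Z), SZ))
  →6  add(S^4(Z), SZ)
  →7  S(add(SSSZ, SZ))
  →8  S(S(add(SSZ, SZ)))
  →9  S(S(S(add(SZ, SZ))))
  →10  S(S(S(S(add(Z, SZ)))))
  →11  S^5(Z)

Answer: normal form = S^5(Z)  (in 11 steps)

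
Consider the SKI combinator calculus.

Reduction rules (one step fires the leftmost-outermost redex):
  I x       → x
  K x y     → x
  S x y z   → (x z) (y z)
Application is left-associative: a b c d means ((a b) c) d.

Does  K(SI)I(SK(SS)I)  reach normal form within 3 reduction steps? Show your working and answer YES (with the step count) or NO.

  start: K(SI)I(SK(SS)I)
  →1  SI(SK(SS)I)
  →2  SI(KI(SSI))
  →3  SII

Answer: YES — reaches normal form SII in 3 ≤ 3 steps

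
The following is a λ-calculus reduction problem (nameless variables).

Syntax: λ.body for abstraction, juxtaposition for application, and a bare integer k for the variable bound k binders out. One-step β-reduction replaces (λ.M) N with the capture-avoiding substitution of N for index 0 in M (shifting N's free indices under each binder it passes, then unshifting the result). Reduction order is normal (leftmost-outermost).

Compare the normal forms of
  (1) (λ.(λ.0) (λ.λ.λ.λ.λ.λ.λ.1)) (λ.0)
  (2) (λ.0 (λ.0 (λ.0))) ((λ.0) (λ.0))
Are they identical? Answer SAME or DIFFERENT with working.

Term A:
  start: (λ.(λ.0) (λ.λ.λ.λ.λ.λ.λ.1)) (λ.0)
  step 1: (λ.0) (λ.λ.λ.λ.λ.λ.λ.1)
  step 2: λ.λ.λ.λ.λ.λ.λ.1

Term B:
  start: (λ.0 (λ.0 (λ.0))) ((λ.0) (λ.0))
  step 1: (λ.0) (λ.0) (λ.0 (λ.0))
  step 2: (λ.0) (λ.0 (λ.0))
  step 3: λ.0 (λ.0)

Answer: DIFFERENT — A ⇓ λ.λ.λ.λ.λ.λ.λ.1, B ⇓ λ.0 (λ.0)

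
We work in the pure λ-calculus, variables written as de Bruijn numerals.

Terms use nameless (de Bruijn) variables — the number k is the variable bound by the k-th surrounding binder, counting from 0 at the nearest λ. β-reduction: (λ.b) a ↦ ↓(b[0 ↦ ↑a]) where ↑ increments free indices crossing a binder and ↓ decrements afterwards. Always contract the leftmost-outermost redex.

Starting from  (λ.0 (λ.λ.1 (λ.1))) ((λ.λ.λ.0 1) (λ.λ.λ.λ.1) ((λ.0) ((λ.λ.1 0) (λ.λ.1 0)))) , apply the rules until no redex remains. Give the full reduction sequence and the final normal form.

Answer: normal form = λ.λ.1  (in 10 steps)

Reduction:
  start: (λ.0 (λ.λ.1 (λ.1))) ((λ.λ.λ.0 1) (λ.λ.λ.λ.1) ((λ.0) ((λ.λ.1 0) (λ.λ.1 0))))
  step 1: (λ.λ.λ.0 1) (λ.λ.λ.λ.1) ((λ.0) ((λ.λ.1 0) (λ.λ.1 0))) (λ.λ.1 (λ.1))
  step 2: (λ.λ.0 1) ((λ.0) ((λ.λ.1 0) (λ.λ.1 0))) (λ.λ.1 (λ.1))
  step 3: (λ.0 ((λ.0) ((λ.λ.1 0) (λ.λ.1 0)))) (λ.λ.1 (λ.1))
  step 4: (λ.λ.1 (λ.1)) ((λ.0) ((λ.λ.1 0) (λ.λ.1 0)))
  step 5: λ.(λ.0) ((λ.λ.1 0) (λ.λ.1 0)) (λ.1)
  step 6: λ.(λ.λ.1 0) (λ.λ.1 0) (λ.1)
  step 7: λ.(λ.(λ.λ.1 0) 0) (λ.1)
  step 8: λ.(λ.λ.1 0) (λ.1)
  step 9: λ.λ.(λ.2) 0
  step 10: λ.λ.1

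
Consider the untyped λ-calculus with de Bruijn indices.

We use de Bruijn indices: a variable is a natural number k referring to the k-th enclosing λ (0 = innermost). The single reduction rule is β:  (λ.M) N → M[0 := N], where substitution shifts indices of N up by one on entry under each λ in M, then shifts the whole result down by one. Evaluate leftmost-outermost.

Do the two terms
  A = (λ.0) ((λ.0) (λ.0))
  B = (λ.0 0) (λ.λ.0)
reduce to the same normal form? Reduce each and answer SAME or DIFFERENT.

Answer: SAME — A ⇓ λ.0, B ⇓ λ.0

Derivation:
Term A:
  start: (λ.0) ((λ.0) (λ.0))
  [1] (λ.0) (λ.0)
  [2] λ.0

Term B:
  start: (λ.0 0) (λ.λ.0)
  [1] (λ.λ.0) (λ.λ.0)
  [2] λ.0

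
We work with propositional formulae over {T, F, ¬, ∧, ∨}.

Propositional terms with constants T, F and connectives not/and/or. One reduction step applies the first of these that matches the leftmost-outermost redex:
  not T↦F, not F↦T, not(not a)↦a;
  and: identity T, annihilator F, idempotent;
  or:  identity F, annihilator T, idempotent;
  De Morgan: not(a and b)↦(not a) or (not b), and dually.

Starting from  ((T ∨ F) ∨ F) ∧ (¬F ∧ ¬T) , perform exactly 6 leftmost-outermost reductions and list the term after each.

Answer: after 6 steps: F

Reduction:
  start: ((T ∨ F) ∨ F) ∧ (¬F ∧ ¬T)
  [1] (T ∨ F) ∧ (¬F ∧ ¬T)
  [2] T ∧ (¬F ∧ ¬T)
  [3] ¬F ∧ ¬T
  [4] T ∧ ¬T
  [5] ¬T
  [6] F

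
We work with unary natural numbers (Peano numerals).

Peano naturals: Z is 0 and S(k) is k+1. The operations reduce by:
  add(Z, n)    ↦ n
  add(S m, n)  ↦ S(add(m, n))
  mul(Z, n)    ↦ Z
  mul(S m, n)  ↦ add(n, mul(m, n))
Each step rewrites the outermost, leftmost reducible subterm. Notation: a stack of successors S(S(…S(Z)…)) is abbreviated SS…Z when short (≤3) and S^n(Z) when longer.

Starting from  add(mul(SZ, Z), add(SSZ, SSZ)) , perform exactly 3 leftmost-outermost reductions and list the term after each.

  start: add(mul(SZ, Z), add(SSZ, SSZ))
  [1] add(add(Z, mul(Z, Z)), add(SSZ, SSZ))
  [2] add(mul(Z, Z), add(SSZ, SSZ))
  [3] add(Z, add(SSZ, SSZ))

Answer: after 3 steps: add(Z, add(SSZ, SSZ))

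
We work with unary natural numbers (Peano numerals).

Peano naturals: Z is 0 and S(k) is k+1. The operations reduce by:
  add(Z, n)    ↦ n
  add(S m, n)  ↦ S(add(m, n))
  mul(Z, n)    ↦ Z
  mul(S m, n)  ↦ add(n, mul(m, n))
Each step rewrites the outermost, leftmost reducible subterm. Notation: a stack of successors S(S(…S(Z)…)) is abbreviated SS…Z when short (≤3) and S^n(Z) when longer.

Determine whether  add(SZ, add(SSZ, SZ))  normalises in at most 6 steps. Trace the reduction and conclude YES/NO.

Answer: YES — reaches normal form S^4(Z) in 5 ≤ 6 steps

Derivation:
  start: add(SZ, add(SSZ, SZ))
  step 1: S(add(Z, add(SSZ, SZ)))
  step 2: S(add(SSZ, SZ))
  step 3: S(S(add(SZ, SZ)))
  step 4: S(S(S(add(Z, SZ))))
  step 5: S^4(Z)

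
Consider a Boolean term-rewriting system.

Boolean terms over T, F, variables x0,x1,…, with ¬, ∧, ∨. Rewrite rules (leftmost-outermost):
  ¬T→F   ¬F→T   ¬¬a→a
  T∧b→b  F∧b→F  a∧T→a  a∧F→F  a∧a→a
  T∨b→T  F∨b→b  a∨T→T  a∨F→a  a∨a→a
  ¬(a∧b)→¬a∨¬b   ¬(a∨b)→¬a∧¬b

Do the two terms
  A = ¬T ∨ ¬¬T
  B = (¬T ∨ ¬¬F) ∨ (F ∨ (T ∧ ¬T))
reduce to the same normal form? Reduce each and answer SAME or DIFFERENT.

Term A:
  start: ¬T ∨ ¬¬T
  [1] F ∨ ¬¬T
  [2] ¬¬T
  [3] T

Term B:
  start: (¬T ∨ ¬¬F) ∨ (F ∨ (T ∧ ¬T))
  [1] (F ∨ ¬¬F) ∨ (F ∨ (T ∧ ¬T))
  [2] ¬¬F ∨ (F ∨ (T ∧ ¬T))
  [3] F ∨ (F ∨ (T ∧ ¬T))
  [4] F ∨ (T ∧ ¬T)
  [5] T ∧ ¬T
  [6] ¬T
  [7] F

Answer: DIFFERENT — A ⇓ T, B ⇓ F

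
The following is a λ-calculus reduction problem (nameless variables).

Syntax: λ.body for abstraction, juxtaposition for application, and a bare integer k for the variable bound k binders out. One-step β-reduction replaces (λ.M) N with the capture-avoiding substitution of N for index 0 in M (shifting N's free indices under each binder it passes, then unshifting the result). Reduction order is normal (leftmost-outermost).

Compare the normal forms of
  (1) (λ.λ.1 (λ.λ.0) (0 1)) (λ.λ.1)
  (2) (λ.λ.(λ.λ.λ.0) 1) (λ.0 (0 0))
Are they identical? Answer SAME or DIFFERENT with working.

Answer: SAME — A ⇓ λ.λ.λ.0, B ⇓ λ.λ.λ.0

Reduction:
Term A:
  start: (λ.λ.1 (λ.λ.0) (0 1)) (λ.λ.1)
  step 1: λ.(λ.λ.1) (λ.λ.0) (0 (λ.λ.1))
  step 2: λ.(λ.λ.λ.0) (0 (λ.λ.1))
  step 3: λ.λ.λ.0

Term B:
  start: (λ.λ.(λ.λ.λ.0) 1) (λ.0 (0 0))
  step 1: λ.(λ.λ.λ.0) (λ.0 (0 0))
  step 2: λ.λ.λ.0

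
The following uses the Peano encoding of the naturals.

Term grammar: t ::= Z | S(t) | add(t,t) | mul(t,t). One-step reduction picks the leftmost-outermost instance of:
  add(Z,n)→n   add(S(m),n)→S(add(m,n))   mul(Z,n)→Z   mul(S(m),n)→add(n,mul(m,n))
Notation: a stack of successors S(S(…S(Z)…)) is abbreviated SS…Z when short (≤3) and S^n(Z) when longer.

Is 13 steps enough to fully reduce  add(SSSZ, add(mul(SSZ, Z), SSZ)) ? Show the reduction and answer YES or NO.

  start: add(SSSZ, add(mul(SSZ, Z), SSZ))
  →1  S(add(SSZ, add(mul(SSZ, Z), SSZ)))
  →2  S(S(add(SZ, add(mul(SSZ, Z), SSZ))))
  →3  S(S(S(add(Z, add(mul(SSZ, Z), SSZ)))))
  →4  S(S(S(add(mul(SSZ, Z), SSZ))))
  →5  S(S(S(add(add(Z, mul(SZ, Z)), SSZ))))
  →6  S(S(S(add(mul(SZ, Z), SSZ))))
  →7  S(S(S(add(add(Z, mul(Z, Z)), SSZ))))
  →8  S(S(S(add(mul(Z, Z), SSZ))))
  →9  S(S(S(add(Z, SSZ))))
  →10  S^5(Z)

Answer: YES — reaches normal form S^5(Z) in 10 ≤ 13 steps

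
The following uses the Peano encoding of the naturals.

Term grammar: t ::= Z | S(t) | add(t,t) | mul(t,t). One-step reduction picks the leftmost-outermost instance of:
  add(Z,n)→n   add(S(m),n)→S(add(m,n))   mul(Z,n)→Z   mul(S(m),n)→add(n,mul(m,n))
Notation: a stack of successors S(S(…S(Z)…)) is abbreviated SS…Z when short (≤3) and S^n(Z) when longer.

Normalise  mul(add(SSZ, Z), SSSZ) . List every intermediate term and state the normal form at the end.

  start: mul(add(SSZ, Z), SSSZ)
  step 1: mul(S(add(SZ, Z)), SSSZ)
  step 2: add(SSSZ, mul(add(SZ, Z), SSSZ))
  step 3: S(add(SSZ, mul(add(SZ, Z), SSSZ)))
  step 4: S(S(add(SZ, mul(add(SZ, Z), SSSZ))))
  step 5: S(S(S(add(Z, mul(add(SZ, Z), SSSZ)))))
  step 6: S(S(S(mul(add(SZ, Z), SSSZ))))
  step 7: S(S(S(mul(S(add(Z, Z)), SSSZ))))
  step 8: S(S(S(add(SSSZ, mul(add(Z, Z), SSSZ)))))
  step 9: S(S(S(S(add(SSZ, mul(add(Z, Z), SSSZ))))))
  step 10: S(S(S(S(S(add(SZ, mul(add(Z, Z), SSSZ)))))))
  step 11: S(S(S(S(S(S(add(Z, mul(add(Z, Z), SSSZ))))))))
  step 12: S(S(S(S(S(S(mul(add(Z, Z), SSSZ)))))))
  step 13: S(S(S(S(S(S(mul(Z, SSSZ)))))))
  step 14: S^6(Z)

Answer: normal form = S^6(Z)  (in 14 steps)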